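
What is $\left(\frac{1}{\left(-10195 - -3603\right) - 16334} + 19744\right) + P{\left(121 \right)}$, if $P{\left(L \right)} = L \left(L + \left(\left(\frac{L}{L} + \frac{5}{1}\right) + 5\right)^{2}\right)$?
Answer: $\frac{1123970075}{22926} \approx 49026.0$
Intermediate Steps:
$P{\left(L \right)} = L \left(121 + L\right)$ ($P{\left(L \right)} = L \left(L + \left(\left(1 + 5 \cdot 1\right) + 5\right)^{2}\right) = L \left(L + \left(\left(1 + 5\right) + 5\right)^{2}\right) = L \left(L + \left(6 + 5\right)^{2}\right) = L \left(L + 11^{2}\right) = L \left(L + 121\right) = L \left(121 + L\right)$)
$\left(\frac{1}{\left(-10195 - -3603\right) - 16334} + 19744\right) + P{\left(121 \right)} = \left(\frac{1}{\left(-10195 - -3603\right) - 16334} + 19744\right) + 121 \left(121 + 121\right) = \left(\frac{1}{\left(-10195 + 3603\right) - 16334} + 19744\right) + 121 \cdot 242 = \left(\frac{1}{-6592 - 16334} + 19744\right) + 29282 = \left(\frac{1}{-22926} + 19744\right) + 29282 = \left(- \frac{1}{22926} + 19744\right) + 29282 = \frac{452650943}{22926} + 29282 = \frac{1123970075}{22926}$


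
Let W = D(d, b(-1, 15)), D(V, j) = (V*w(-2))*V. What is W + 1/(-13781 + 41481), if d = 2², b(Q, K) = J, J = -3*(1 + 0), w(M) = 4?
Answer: 1772801/27700 ≈ 64.000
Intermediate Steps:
J = -3 (J = -3*1 = -3)
b(Q, K) = -3
d = 4
D(V, j) = 4*V² (D(V, j) = (V*4)*V = (4*V)*V = 4*V²)
W = 64 (W = 4*4² = 4*16 = 64)
W + 1/(-13781 + 41481) = 64 + 1/(-13781 + 41481) = 64 + 1/27700 = 1772801/27700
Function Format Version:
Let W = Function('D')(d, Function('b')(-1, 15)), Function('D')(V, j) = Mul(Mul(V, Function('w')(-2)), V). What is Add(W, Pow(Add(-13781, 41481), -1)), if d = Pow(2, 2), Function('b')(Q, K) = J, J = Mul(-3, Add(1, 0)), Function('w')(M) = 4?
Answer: Rational(1772801, 27700) ≈ 64.000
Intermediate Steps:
J = -3 (J = Mul(-3, 1) = -3)
Function('b')(Q, K) = -3
d = 4
Function('D')(V, j) = Mul(4, Pow(V, 2)) (Function('D')(V, j) = Mul(Mul(V, 4), V) = Mul(Mul(4, V), V) = Mul(4, Pow(V, 2)))
W = 64 (W = Mul(4, Pow(4, 2)) = Mul(4, 16) = 64)
Add(W, Pow(Add(-13781, 41481), -1)) = Add(64, Pow(Add(-13781, 41481), -1)) = Add(64, Pow(27700, -1)) = Add(64, Rational(1, 27700)) = Rational(1772801, 27700)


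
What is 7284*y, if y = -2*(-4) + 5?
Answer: 94692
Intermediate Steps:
y = 13 (y = 8 + 5 = 13)
7284*y = 7284*13 = 94692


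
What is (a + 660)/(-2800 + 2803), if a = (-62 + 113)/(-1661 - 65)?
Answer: 379703/1726 ≈ 219.99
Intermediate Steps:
a = -51/1726 (a = 51/(-1726) = 51*(-1/1726) = -51/1726 ≈ -0.029548)
(a + 660)/(-2800 + 2803) = (-51/1726 + 660)/(-2800 + 2803) = (1139109/1726)/3 = (1139109/1726)*(⅓) = 379703/1726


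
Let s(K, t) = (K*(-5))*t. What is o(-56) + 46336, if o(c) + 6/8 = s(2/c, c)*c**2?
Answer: 59901/4 ≈ 14975.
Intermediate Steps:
s(K, t) = -5*K*t (s(K, t) = (-5*K)*t = -5*K*t)
o(c) = -3/4 - 10*c**2 (o(c) = -3/4 + (-5*2/c*c)*c**2 = -3/4 - 10*c**2)
o(-56) + 46336 = (-3/4 - 10*(-56)**2) + 46336 = (-3/4 - 10*3136) + 46336 = (-3/4 - 31360) + 46336 = -125443/4 + 46336 = 59901/4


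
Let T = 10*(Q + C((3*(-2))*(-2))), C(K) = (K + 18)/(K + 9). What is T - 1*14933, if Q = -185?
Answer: -117381/7 ≈ -16769.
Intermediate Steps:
C(K) = (18 + K)/(9 + K)
T = -12850/7 (T = 10*(-185 + (18 + (3*(-2))*(-2))/(9 + (3*(-2))*(-2))) = 10*(-185 + (18 - 6*(-2))/(9 - 6*(-2))) = 10*(-185 + (18 + 12)/(9 + 12)) = 10*(-185 + 30/21) = 10*(-185 + (1/21)*30) = 10*(-185 + 10/7) = 10*(-1285/7) = -12850/7 ≈ -1835.7)
T - 1*14933 = -12850/7 - 1*14933 = -12850/7 - 14933 = -117381/7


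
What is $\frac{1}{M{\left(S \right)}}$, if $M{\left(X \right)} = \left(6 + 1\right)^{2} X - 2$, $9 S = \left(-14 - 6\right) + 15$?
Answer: $- \frac{9}{263} \approx -0.034221$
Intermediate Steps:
$S = - \frac{5}{9}$ ($S = \frac{\left(-14 - 6\right) + 15}{9} = \frac{-20 + 15}{9} = \frac{1}{9} \left(-5\right) = - \frac{5}{9} \approx -0.55556$)
$M{\left(X \right)} = -2 + 49 X$ ($M{\left(X \right)} = 7^{2} X - 2 = 49 X - 2 = -2 + 49 X$)
$\frac{1}{M{\left(S \right)}} = \frac{1}{-2 + 49 \left(- \frac{5}{9}\right)} = \frac{1}{-2 - \frac{245}{9}} = \frac{1}{- \frac{263}{9}} = - \frac{9}{263}$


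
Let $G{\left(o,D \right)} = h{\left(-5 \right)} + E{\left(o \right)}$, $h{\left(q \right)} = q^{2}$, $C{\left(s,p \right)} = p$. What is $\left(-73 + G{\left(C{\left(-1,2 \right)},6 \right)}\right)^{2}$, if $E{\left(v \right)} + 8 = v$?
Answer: $2916$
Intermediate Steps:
$E{\left(v \right)} = -8 + v$
$G{\left(o,D \right)} = 17 + o$ ($G{\left(o,D \right)} = \left(-5\right)^{2} + \left(-8 + o\right) = 25 + \left(-8 + o\right) = 17 + o$)
$\left(-73 + G{\left(C{\left(-1,2 \right)},6 \right)}\right)^{2} = \left(-73 + \left(17 + 2\right)\right)^{2} = \left(-73 + 19\right)^{2} = \left(-54\right)^{2} = 2916$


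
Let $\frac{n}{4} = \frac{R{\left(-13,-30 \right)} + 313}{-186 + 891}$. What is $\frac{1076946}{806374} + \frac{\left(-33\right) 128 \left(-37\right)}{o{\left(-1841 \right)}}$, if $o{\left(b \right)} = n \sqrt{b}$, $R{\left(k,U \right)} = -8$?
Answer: $\frac{538473}{403187} - \frac{5509152 i \sqrt{1841}}{112301} \approx 1.3355 - 2104.9 i$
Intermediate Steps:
$n = \frac{244}{141}$ ($n = 4 \frac{-8 + 313}{-186 + 891} = 4 \cdot \frac{305}{705} = 4 \cdot 305 \cdot \frac{1}{705} = 4 \cdot \frac{61}{141} = \frac{244}{141} \approx 1.7305$)
$o{\left(b \right)} = \frac{244 \sqrt{b}}{141}$
$\frac{1076946}{806374} + \frac{\left(-33\right) 128 \left(-37\right)}{o{\left(-1841 \right)}} = \frac{1076946}{806374} + \frac{\left(-33\right) 128 \left(-37\right)}{\frac{244}{141} \sqrt{-1841}} = 1076946 \cdot \frac{1}{806374} + \frac{\left(-4224\right) \left(-37\right)}{\frac{244}{141} i \sqrt{1841}} = \frac{538473}{403187} + \frac{156288}{\frac{244}{141} i \sqrt{1841}} = \frac{538473}{403187} + 156288 \left(- \frac{141 i \sqrt{1841}}{449204}\right) = \frac{538473}{403187} - \frac{5509152 i \sqrt{1841}}{112301}$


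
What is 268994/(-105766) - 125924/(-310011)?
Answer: -35036310575/16394311713 ≈ -2.1371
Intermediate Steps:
268994/(-105766) - 125924/(-310011) = 268994*(-1/105766) - 125924*(-1/310011) = -134497/52883 + 125924/310011 = -35036310575/16394311713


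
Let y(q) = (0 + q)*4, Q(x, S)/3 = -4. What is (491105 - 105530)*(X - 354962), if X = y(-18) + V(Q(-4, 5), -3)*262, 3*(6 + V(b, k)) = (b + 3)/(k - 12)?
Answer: -137478154320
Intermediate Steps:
Q(x, S) = -12 (Q(x, S) = 3*(-4) = -12)
V(b, k) = -6 + (3 + b)/(3*(-12 + k)) (V(b, k) = -6 + ((b + 3)/(k - 12))/3 = -6 + ((3 + b)/(-12 + k))/3 = -6 + (3 + b)/(3*(-12 + k)))
y(q) = 4*q (y(q) = q*4 = 4*q)
X = -7958/5 (X = 4*(-18) + ((219 - 12 - 18*(-3))/(3*(-12 - 3)))*262 = -72 + ((⅓)*(219 - 12 + 54)/(-15))*262 = -72 + ((⅓)*(-1/15)*261)*262 = -72 - 29/5*262 = -72 - 7598/5 = -7958/5 ≈ -1591.6)
(491105 - 105530)*(X - 354962) = (491105 - 105530)*(-7958/5 - 354962) = 385575*(-1782768/5) = -137478154320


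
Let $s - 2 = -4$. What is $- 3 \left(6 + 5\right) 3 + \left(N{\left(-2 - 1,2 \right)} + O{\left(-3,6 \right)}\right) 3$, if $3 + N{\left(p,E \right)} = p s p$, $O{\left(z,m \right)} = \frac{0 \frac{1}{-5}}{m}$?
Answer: $-162$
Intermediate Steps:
$s = -2$ ($s = 2 - 4 = -2$)
$O{\left(z,m \right)} = 0$ ($O{\left(z,m \right)} = \frac{0 \left(- \frac{1}{5}\right)}{m} = \frac{0}{m} = 0$)
$N{\left(p,E \right)} = -3 - 2 p^{2}$ ($N{\left(p,E \right)} = -3 + p \left(-2\right) p = -3 + - 2 p p = -3 - 2 p^{2}$)
$- 3 \left(6 + 5\right) 3 + \left(N{\left(-2 - 1,2 \right)} + O{\left(-3,6 \right)}\right) 3 = - 3 \left(6 + 5\right) 3 + \left(\left(-3 - 2 \left(-2 - 1\right)^{2}\right) + 0\right) 3 = - 3 \cdot 11 \cdot 3 + \left(\left(-3 - 2 \left(-2 - 1\right)^{2}\right) + 0\right) 3 = \left(-3\right) 33 + \left(\left(-3 - 2 \left(-3\right)^{2}\right) + 0\right) 3 = -99 + \left(\left(-3 - 18\right) + 0\right) 3 = -99 + \left(-21 + 0\right) 3 = -99 - 63 = -162$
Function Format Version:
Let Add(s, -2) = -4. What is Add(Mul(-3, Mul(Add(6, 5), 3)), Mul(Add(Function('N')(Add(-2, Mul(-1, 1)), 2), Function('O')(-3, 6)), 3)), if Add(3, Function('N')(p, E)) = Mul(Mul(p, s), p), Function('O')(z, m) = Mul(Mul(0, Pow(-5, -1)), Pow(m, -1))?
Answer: -162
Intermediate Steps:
s = -2 (s = Add(2, -4) = -2)
Function('O')(z, m) = 0 (Function('O')(z, m) = Mul(Mul(0, Rational(-1, 5)), Pow(m, -1)) = Mul(0, Pow(m, -1)) = 0)
Function('N')(p, E) = Add(-3, Mul(-2, Pow(p, 2))) (Function('N')(p, E) = Add(-3, Mul(Mul(p, -2), p)) = Add(-3, Mul(Mul(-2, p), p)) = Add(-3, Mul(-2, Pow(p, 2))))
Add(Mul(-3, Mul(Add(6, 5), 3)), Mul(Add(Function('N')(Add(-2, Mul(-1, 1)), 2), Function('O')(-3, 6)), 3)) = Add(Mul(-3, Mul(Add(6, 5), 3)), Mul(Add(Add(-3, Mul(-2, Pow(Add(-2, Mul(-1, 1)), 2))), 0), 3)) = Add(Mul(-3, Mul(11, 3)), Mul(Add(Add(-3, Mul(-2, Pow(Add(-2, -1), 2))), 0), 3)) = Add(Mul(-3, 33), Mul(Add(Add(-3, Mul(-2, Pow(-3, 2))), 0), 3)) = Add(-99, Mul(Add(Add(-3, Mul(-2, 9)), 0), 3)) = Add(-99, Mul(Add(Add(-3, -18), 0), 3)) = Add(-99, Mul(Add(-21, 0), 3)) = Add(-99, Mul(-21, 3)) = Add(-99, -63) = -162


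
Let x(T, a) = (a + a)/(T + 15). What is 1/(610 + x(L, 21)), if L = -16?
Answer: 1/568 ≈ 0.0017606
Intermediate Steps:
x(T, a) = 2*a/(15 + T) (x(T, a) = (2*a)/(15 + T) = 2*a/(15 + T))
1/(610 + x(L, 21)) = 1/(610 + 2*21/(15 - 16)) = 1/(610 + 2*21/(-1)) = 1/(610 + 2*21*(-1)) = 1/(610 - 42) = 1/568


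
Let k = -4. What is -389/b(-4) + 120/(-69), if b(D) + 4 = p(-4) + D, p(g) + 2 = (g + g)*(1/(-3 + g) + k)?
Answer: -69109/3726 ≈ -18.548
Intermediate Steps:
p(g) = -2 + 2*g*(-4 + 1/(-3 + g)) (p(g) = -2 + (g + g)*(1/(-3 + g) - 4) = -2 + (2*g)*(-4 + 1/(-3 + g)) = -2 + 2*g*(-4 + 1/(-3 + g)))
b(D) = 190/7 + D (b(D) = -4 + (2*(3 - 4*(-4)**2 + 12*(-4))/(-3 - 4) + D) = -4 + (2*(3 - 4*16 - 48)/(-7) + D) = -4 + (2*(-1/7)*(3 - 64 - 48) + D) = -4 + (2*(-1/7)*(-109) + D) = -4 + (218/7 + D) = 190/7 + D)
-389/b(-4) + 120/(-69) = -389/(190/7 - 4) + 120/(-69) = -389/162/7 + 120*(-1/69) = -389*7/162 - 40/23 = -2723/162 - 40/23 = -69109/3726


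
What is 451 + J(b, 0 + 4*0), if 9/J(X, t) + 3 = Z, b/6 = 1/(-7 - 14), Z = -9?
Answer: 1801/4 ≈ 450.25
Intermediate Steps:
b = -2/7 (b = 6/(-7 - 14) = 6/(-21) = 6*(-1/21) = -2/7 ≈ -0.28571)
J(X, t) = -¾ (J(X, t) = 9/(-3 - 9) = 9/(-12) = 9*(-1/12) = -¾)
451 + J(b, 0 + 4*0) = 451 - ¾ = 1801/4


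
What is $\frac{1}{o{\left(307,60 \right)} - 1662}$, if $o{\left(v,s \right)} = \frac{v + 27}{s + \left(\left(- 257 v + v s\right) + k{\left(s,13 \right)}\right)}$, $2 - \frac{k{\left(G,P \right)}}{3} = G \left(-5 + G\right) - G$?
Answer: $- \frac{70133}{116561380} \approx -0.00060168$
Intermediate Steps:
$k{\left(G,P \right)} = 6 + 3 G - 3 G \left(-5 + G\right)$ ($k{\left(G,P \right)} = 6 - 3 \left(G \left(-5 + G\right) - G\right) = 6 - 3 \left(- G + G \left(-5 + G\right)\right) = 6 - \left(- 3 G + 3 G \left(-5 + G\right)\right) = 6 + 3 G - 3 G \left(-5 + G\right)$)
$o{\left(v,s \right)} = \frac{27 + v}{6 - 257 v - 3 s^{2} + 19 s + s v}$ ($o{\left(v,s \right)} = \frac{v + 27}{s + \left(\left(- 257 v + v s\right) + \left(6 - 3 s^{2} + 18 s\right)\right)} = \frac{27 + v}{s + \left(\left(- 257 v + s v\right) + \left(6 - 3 s^{2} + 18 s\right)\right)} = \frac{27 + v}{s + \left(6 - 257 v - 3 s^{2} + 18 s + s v\right)} = \frac{27 + v}{6 - 257 v - 3 s^{2} + 19 s + s v}$)
$\frac{1}{o{\left(307,60 \right)} - 1662} = \frac{1}{\frac{27 + 307}{6 - 78899 - 3 \cdot 60^{2} + 19 \cdot 60 + 60 \cdot 307} - 1662} = \frac{1}{\frac{1}{6 - 78899 - 10800 + 1140 + 18420} \cdot 334 - 1662} = \frac{1}{\frac{1}{-70133} \cdot 334 - 1662} = \frac{1}{\left(- \frac{1}{70133}\right) 334 - 1662} = \frac{1}{- \frac{334}{70133} - 1662} = \frac{1}{- \frac{116561380}{70133}} = - \frac{70133}{116561380}$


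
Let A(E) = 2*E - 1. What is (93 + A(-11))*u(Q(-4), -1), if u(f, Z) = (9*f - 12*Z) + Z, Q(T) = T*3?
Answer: -6790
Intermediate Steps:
Q(T) = 3*T
A(E) = -1 + 2*E
u(f, Z) = -11*Z + 9*f (u(f, Z) = (-12*Z + 9*f) + Z = -11*Z + 9*f)
(93 + A(-11))*u(Q(-4), -1) = (93 + (-1 + 2*(-11)))*(-11*(-1) + 9*(3*(-4))) = (93 + (-1 - 22))*(11 + 9*(-12)) = (93 - 23)*(11 - 108) = 70*(-97) = -6790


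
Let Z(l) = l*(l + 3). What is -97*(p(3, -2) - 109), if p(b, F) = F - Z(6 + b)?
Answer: 21243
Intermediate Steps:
Z(l) = l*(3 + l)
p(b, F) = F - (6 + b)*(9 + b) (p(b, F) = F - (6 + b)*(3 + (6 + b)) = F - (6 + b)*(9 + b))
-97*(p(3, -2) - 109) = -97*((-2 - (6 + 3)*(9 + 3)) - 109) = -97*((-2 - 1*9*12) - 109) = -97*((-2 - 108) - 109) = -97*(-110 - 109) = -97*(-219) = 21243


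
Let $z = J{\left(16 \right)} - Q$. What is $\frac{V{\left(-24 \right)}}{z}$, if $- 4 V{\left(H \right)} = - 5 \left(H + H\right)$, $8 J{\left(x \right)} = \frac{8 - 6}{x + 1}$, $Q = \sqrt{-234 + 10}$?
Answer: $- \frac{1360}{345259} - \frac{369920 i \sqrt{14}}{345259} \approx -0.0039391 - 4.0089 i$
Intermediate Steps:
$Q = 4 i \sqrt{14}$ ($Q = \sqrt{-224} = 4 i \sqrt{14} \approx 14.967 i$)
$J{\left(x \right)} = \frac{1}{4 \left(1 + x\right)}$ ($J{\left(x \right)} = \frac{\left(8 - 6\right) \frac{1}{x + 1}}{8} = \frac{2 \frac{1}{1 + x}}{8} = \frac{1}{4 \left(1 + x\right)}$)
$V{\left(H \right)} = \frac{5 H}{2}$ ($V{\left(H \right)} = - \frac{\left(-5\right) \left(H + H\right)}{4} = - \frac{\left(-5\right) 2 H}{4} = - \frac{\left(-10\right) H}{4} = \frac{5 H}{2}$)
$z = \frac{1}{68} - 4 i \sqrt{14}$ ($z = \frac{1}{4 \left(1 + 16\right)} - 4 i \sqrt{14} = \frac{1}{4 \cdot 17} - 4 i \sqrt{14} = \frac{1}{4} \cdot \frac{1}{17} - 4 i \sqrt{14} = \frac{1}{68} - 4 i \sqrt{14} \approx 0.014706 - 14.967 i$)
$\frac{V{\left(-24 \right)}}{z} = \frac{\frac{5}{2} \left(-24\right)}{\frac{1}{68} - 4 i \sqrt{14}} = - \frac{60}{\frac{1}{68} - 4 i \sqrt{14}}$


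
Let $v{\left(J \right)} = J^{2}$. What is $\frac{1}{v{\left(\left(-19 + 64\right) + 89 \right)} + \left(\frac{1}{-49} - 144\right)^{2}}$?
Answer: $\frac{2401}{92913605} \approx 2.5841 \cdot 10^{-5}$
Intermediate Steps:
$\frac{1}{v{\left(\left(-19 + 64\right) + 89 \right)} + \left(\frac{1}{-49} - 144\right)^{2}} = \frac{1}{\left(\left(-19 + 64\right) + 89\right)^{2} + \left(\frac{1}{-49} - 144\right)^{2}} = \frac{1}{\left(45 + 89\right)^{2} + \left(- \frac{1}{49} - 144\right)^{2}} = \frac{1}{134^{2} + \left(- \frac{7057}{49}\right)^{2}} = \frac{1}{17956 + \frac{49801249}{2401}} = \frac{1}{\frac{92913605}{2401}} = \frac{2401}{92913605}$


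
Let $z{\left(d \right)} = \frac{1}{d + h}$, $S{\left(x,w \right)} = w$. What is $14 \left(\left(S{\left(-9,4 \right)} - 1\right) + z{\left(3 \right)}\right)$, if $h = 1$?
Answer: $\frac{91}{2} \approx 45.5$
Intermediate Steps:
$z{\left(d \right)} = \frac{1}{1 + d}$ ($z{\left(d \right)} = \frac{1}{d + 1} = \frac{1}{1 + d}$)
$14 \left(\left(S{\left(-9,4 \right)} - 1\right) + z{\left(3 \right)}\right) = 14 \left(\left(4 - 1\right) + \frac{1}{1 + 3}\right) = 14 \left(3 + \frac{1}{4}\right) = 14 \cdot \frac{13}{4} = \frac{91}{2}$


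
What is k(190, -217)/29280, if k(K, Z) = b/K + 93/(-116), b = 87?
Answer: -1263/107555200 ≈ -1.1743e-5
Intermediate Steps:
k(K, Z) = -93/116 + 87/K (k(K, Z) = 87/K + 93/(-116) = 87/K + 93*(-1/116) = 87/K - 93/116 = -93/116 + 87/K)
k(190, -217)/29280 = (-93/116 + 87/190)/29280 = (-93/116 + 87*(1/190))*(1/29280) = (-93/116 + 87/190)*(1/29280) = -3789/11020*1/29280 = -1263/107555200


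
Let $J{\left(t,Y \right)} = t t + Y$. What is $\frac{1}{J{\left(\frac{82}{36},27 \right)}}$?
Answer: $\frac{324}{10429} \approx 0.031067$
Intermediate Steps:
$J{\left(t,Y \right)} = Y + t^{2}$ ($J{\left(t,Y \right)} = t^{2} + Y = Y + t^{2}$)
$\frac{1}{J{\left(\frac{82}{36},27 \right)}} = \frac{1}{27 + \left(\frac{82}{36}\right)^{2}} = \frac{1}{27 + \left(82 \cdot \frac{1}{36}\right)^{2}} = \frac{1}{27 + \left(\frac{41}{18}\right)^{2}} = \frac{1}{27 + \frac{1681}{324}} = \frac{1}{\frac{10429}{324}} = \frac{324}{10429}$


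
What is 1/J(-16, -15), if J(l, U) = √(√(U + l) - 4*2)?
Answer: (-8 + I*√31)^(-½) ≈ 0.095883 - 0.30562*I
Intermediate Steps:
J(l, U) = √(-8 + √(U + l)) (J(l, U) = √(√(U + l) - 8) = √(-8 + √(U + l)))
1/J(-16, -15) = 1/(√(-8 + √(-15 - 16))) = 1/(√(-8 + √(-31))) = 1/(√(-8 + I*√31)) = (-8 + I*√31)^(-½)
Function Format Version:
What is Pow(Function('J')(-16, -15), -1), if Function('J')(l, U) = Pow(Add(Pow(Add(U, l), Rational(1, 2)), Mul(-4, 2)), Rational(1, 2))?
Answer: Pow(Add(-8, Mul(I, Pow(31, Rational(1, 2)))), Rational(-1, 2)) ≈ Add(0.095883, Mul(-0.30562, I))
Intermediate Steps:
Function('J')(l, U) = Pow(Add(-8, Pow(Add(U, l), Rational(1, 2))), Rational(1, 2)) (Function('J')(l, U) = Pow(Add(Pow(Add(U, l), Rational(1, 2)), -8), Rational(1, 2)) = Pow(Add(-8, Pow(Add(U, l), Rational(1, 2))), Rational(1, 2)))
Pow(Function('J')(-16, -15), -1) = Pow(Pow(Add(-8, Pow(Add(-15, -16), Rational(1, 2))), Rational(1, 2)), -1) = Pow(Pow(Add(-8, Pow(-31, Rational(1, 2))), Rational(1, 2)), -1) = Pow(Pow(Add(-8, Mul(I, Pow(31, Rational(1, 2)))), Rational(1, 2)), -1) = Pow(Add(-8, Mul(I, Pow(31, Rational(1, 2)))), Rational(-1, 2))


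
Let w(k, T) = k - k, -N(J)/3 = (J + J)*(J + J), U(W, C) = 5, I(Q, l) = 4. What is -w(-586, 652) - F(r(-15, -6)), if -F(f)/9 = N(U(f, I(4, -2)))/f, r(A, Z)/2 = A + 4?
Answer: 1350/11 ≈ 122.73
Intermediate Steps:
N(J) = -12*J**2 (N(J) = -3*(J + J)*(J + J) = -3*2*J*2*J = -12*J**2)
r(A, Z) = 8 + 2*A (r(A, Z) = 2*(A + 4) = 2*(4 + A) = 8 + 2*A)
w(k, T) = 0
F(f) = 2700/f (F(f) = -9*(-12*5**2)/f = -9*(-12*25)/f = -(-2700)/f = 2700/f)
-w(-586, 652) - F(r(-15, -6)) = -1*0 - 2700/(8 + 2*(-15)) = 0 - 2700/(8 - 30) = 0 - 2700/(-22) = 0 - 2700*(-1)/22 = 0 - 1*(-1350/11) = 0 + 1350/11 = 1350/11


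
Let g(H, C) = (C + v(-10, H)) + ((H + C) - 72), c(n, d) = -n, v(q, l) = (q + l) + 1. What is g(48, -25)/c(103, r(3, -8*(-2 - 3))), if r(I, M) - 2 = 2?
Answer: 35/103 ≈ 0.33981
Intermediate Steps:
r(I, M) = 4 (r(I, M) = 2 + 2 = 4)
v(q, l) = 1 + l + q (v(q, l) = (l + q) + 1 = 1 + l + q)
g(H, C) = -81 + 2*C + 2*H (g(H, C) = (C + (1 + H - 10)) + ((H + C) - 72) = (C + (-9 + H)) + ((C + H) - 72) = (-9 + C + H) + (-72 + C + H) = -81 + 2*C + 2*H)
g(48, -25)/c(103, r(3, -8*(-2 - 3))) = (-81 + 2*(-25) + 2*48)/((-1*103)) = (-81 - 50 + 96)/(-103) = -35*(-1/103) = 35/103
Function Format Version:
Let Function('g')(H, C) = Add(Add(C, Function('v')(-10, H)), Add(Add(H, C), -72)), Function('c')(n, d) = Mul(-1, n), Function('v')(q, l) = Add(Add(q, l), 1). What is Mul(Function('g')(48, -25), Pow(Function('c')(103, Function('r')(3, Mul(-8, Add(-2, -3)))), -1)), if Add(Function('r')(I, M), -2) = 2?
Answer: Rational(35, 103) ≈ 0.33981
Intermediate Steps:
Function('r')(I, M) = 4 (Function('r')(I, M) = Add(2, 2) = 4)
Function('v')(q, l) = Add(1, l, q) (Function('v')(q, l) = Add(Add(l, q), 1) = Add(1, l, q))
Function('g')(H, C) = Add(-81, Mul(2, C), Mul(2, H)) (Function('g')(H, C) = Add(Add(C, Add(1, H, -10)), Add(Add(H, C), -72)) = Add(Add(C, Add(-9, H)), Add(Add(C, H), -72)) = Add(Add(-9, C, H), Add(-72, C, H)) = Add(-81, Mul(2, C), Mul(2, H)))
Mul(Function('g')(48, -25), Pow(Function('c')(103, Function('r')(3, Mul(-8, Add(-2, -3)))), -1)) = Mul(Add(-81, Mul(2, -25), Mul(2, 48)), Pow(Mul(-1, 103), -1)) = Mul(Add(-81, -50, 96), Pow(-103, -1)) = Mul(-35, Rational(-1, 103)) = Rational(35, 103)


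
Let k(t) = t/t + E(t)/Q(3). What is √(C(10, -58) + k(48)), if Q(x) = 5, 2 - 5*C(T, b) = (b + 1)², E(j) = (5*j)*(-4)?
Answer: I*√21010/5 ≈ 28.99*I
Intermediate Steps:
E(j) = -20*j
C(T, b) = ⅖ - (1 + b)²/5 (C(T, b) = ⅖ - (b + 1)²/5 = ⅖ - (1 + b)²/5)
k(t) = 1 - 4*t (k(t) = t/t - 20*t/5 = 1 - 20*t*(⅕) = 1 - 4*t)
√(C(10, -58) + k(48)) = √((⅖ - (1 - 58)²/5) + (1 - 4*48)) = √((⅖ - ⅕*(-57)²) + (1 - 192)) = √((⅖ - ⅕*3249) - 191) = √((⅖ - 3249/5) - 191) = √(-3247/5 - 191) = √(-4202/5) = I*√21010/5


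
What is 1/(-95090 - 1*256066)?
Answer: -1/351156 ≈ -2.8477e-6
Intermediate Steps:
1/(-95090 - 1*256066) = 1/(-95090 - 256066) = 1/(-351156) = -1/351156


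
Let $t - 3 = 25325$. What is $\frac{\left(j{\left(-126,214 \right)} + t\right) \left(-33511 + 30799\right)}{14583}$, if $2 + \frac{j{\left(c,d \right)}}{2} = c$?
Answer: $- \frac{22665088}{4861} \approx -4662.6$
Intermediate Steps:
$t = 25328$ ($t = 3 + 25325 = 25328$)
$j{\left(c,d \right)} = -4 + 2 c$
$\frac{\left(j{\left(-126,214 \right)} + t\right) \left(-33511 + 30799\right)}{14583} = \frac{\left(\left(-4 + 2 \left(-126\right)\right) + 25328\right) \left(-33511 + 30799\right)}{14583} = \left(\left(-4 - 252\right) + 25328\right) \left(-2712\right) \frac{1}{14583} = \left(-256 + 25328\right) \left(-2712\right) \frac{1}{14583} = 25072 \left(-2712\right) \frac{1}{14583} = \left(-67995264\right) \frac{1}{14583} = - \frac{22665088}{4861}$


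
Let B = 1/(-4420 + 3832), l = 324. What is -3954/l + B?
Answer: -64591/5292 ≈ -12.205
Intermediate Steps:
B = -1/588 (B = 1/(-588) = -1/588 ≈ -0.0017007)
-3954/l + B = -3954/324 - 1/588 = -3954*1/324 - 1/588 = -659/54 - 1/588 = -64591/5292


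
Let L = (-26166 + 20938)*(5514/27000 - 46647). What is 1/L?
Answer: 1125/274353129367 ≈ 4.1006e-9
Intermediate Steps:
L = 274353129367/1125 (L = -5228*(5514*(1/27000) - 46647) = -5228*(919/4500 - 46647) = -5228*(-209910581/4500) = 274353129367/1125 ≈ 2.4387e+8)
1/L = 1/(274353129367/1125) = 1125/274353129367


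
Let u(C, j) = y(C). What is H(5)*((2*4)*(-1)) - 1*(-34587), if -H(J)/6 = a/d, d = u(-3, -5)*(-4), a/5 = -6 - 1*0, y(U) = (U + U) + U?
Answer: 34547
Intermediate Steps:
y(U) = 3*U (y(U) = 2*U + U = 3*U)
u(C, j) = 3*C
a = -30 (a = 5*(-6 - 1*0) = 5*(-6 + 0) = 5*(-6) = -30)
d = 36 (d = (3*(-3))*(-4) = -9*(-4) = 36)
H(J) = 5 (H(J) = -(-180)/36 = -6*(-5/6) = 5)
H(5)*((2*4)*(-1)) - 1*(-34587) = 5*((2*4)*(-1)) - 1*(-34587) = 5*(8*(-1)) + 34587 = 5*(-8) + 34587 = -40 + 34587 = 34547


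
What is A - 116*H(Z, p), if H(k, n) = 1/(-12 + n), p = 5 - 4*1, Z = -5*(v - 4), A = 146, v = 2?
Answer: 1722/11 ≈ 156.55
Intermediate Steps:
Z = 10 (Z = -5*(2 - 4) = -5*(-2) = 10)
p = 1 (p = 5 - 4 = 1)
A - 116*H(Z, p) = 146 - 116/(-12 + 1) = 146 - 116/(-11) = 146 - 116*(-1/11) = 146 + 116/11 = 1722/11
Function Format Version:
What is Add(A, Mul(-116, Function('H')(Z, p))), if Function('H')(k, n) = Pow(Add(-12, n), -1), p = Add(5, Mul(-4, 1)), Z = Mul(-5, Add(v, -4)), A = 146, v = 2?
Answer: Rational(1722, 11) ≈ 156.55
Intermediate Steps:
Z = 10 (Z = Mul(-5, Add(2, -4)) = Mul(-5, -2) = 10)
p = 1 (p = Add(5, -4) = 1)
Add(A, Mul(-116, Function('H')(Z, p))) = Add(146, Mul(-116, Pow(Add(-12, 1), -1))) = Add(146, Mul(-116, Pow(-11, -1))) = Add(146, Mul(-116, Rational(-1, 11))) = Add(146, Rational(116, 11)) = Rational(1722, 11)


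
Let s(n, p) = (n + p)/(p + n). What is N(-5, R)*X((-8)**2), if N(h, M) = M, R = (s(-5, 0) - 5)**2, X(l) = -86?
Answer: -1376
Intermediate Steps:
s(n, p) = 1 (s(n, p) = (n + p)/(n + p) = 1)
R = 16 (R = (1 - 5)**2 = (-4)**2 = 16)
N(-5, R)*X((-8)**2) = 16*(-86) = -1376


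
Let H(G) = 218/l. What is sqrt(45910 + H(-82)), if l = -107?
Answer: 14*sqrt(2681634)/107 ≈ 214.26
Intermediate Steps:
H(G) = -218/107 (H(G) = 218/(-107) = 218*(-1/107) = -218/107)
sqrt(45910 + H(-82)) = sqrt(45910 - 218/107) = sqrt(4912152/107) = 14*sqrt(2681634)/107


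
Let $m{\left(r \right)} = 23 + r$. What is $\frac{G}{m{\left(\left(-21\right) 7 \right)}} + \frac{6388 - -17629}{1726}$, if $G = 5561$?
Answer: $- \frac{3310089}{107012} \approx -30.932$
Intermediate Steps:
$\frac{G}{m{\left(\left(-21\right) 7 \right)}} + \frac{6388 - -17629}{1726} = \frac{5561}{23 - 147} + \frac{6388 - -17629}{1726} = \frac{5561}{23 - 147} + \left(6388 + 17629\right) \frac{1}{1726} = \frac{5561}{-124} + 24017 \cdot \frac{1}{1726} = 5561 \left(- \frac{1}{124}\right) + \frac{24017}{1726} = - \frac{5561}{124} + \frac{24017}{1726} = - \frac{3310089}{107012}$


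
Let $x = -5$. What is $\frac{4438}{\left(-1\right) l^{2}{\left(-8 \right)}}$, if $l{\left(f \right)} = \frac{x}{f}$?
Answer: $- \frac{284032}{25} \approx -11361.0$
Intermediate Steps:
$l{\left(f \right)} = - \frac{5}{f}$
$\frac{4438}{\left(-1\right) l^{2}{\left(-8 \right)}} = \frac{4438}{\left(-1\right) \left(- \frac{5}{-8}\right)^{2}} = \frac{4438}{\left(-1\right) \left(\left(-5\right) \left(- \frac{1}{8}\right)\right)^{2}} = \frac{4438}{\left(-1\right) \left(\frac{5}{8}\right)^{2}} = \frac{4438}{\left(-1\right) \frac{25}{64}} = \frac{4438}{- \frac{25}{64}} = 4438 \left(- \frac{64}{25}\right) = - \frac{284032}{25}$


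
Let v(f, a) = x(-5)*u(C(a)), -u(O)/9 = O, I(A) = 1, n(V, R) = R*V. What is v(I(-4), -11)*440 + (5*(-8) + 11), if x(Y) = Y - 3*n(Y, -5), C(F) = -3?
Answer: -950429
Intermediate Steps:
u(O) = -9*O
x(Y) = 16*Y (x(Y) = Y - (-15)*Y = Y + 15*Y = 16*Y)
v(f, a) = -2160 (v(f, a) = (16*(-5))*(-9*(-3)) = -80*27 = -2160)
v(I(-4), -11)*440 + (5*(-8) + 11) = -2160*440 + (5*(-8) + 11) = -950400 + (-40 + 11) = -950400 - 29 = -950429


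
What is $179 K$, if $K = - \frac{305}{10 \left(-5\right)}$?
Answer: $\frac{10919}{10} \approx 1091.9$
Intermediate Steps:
$K = \frac{61}{10}$ ($K = - \frac{305}{-50} = \left(-305\right) \left(- \frac{1}{50}\right) = \frac{61}{10} \approx 6.1$)
$179 K = 179 \cdot \frac{61}{10} = \frac{10919}{10}$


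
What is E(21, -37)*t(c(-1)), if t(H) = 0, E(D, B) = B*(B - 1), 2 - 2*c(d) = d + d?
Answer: 0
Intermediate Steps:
c(d) = 1 - d (c(d) = 1 - (d + d)/2 = 1 - d)
E(D, B) = B*(-1 + B)
E(21, -37)*t(c(-1)) = -37*(-1 - 37)*0 = -37*(-38)*0 = 1406*0 = 0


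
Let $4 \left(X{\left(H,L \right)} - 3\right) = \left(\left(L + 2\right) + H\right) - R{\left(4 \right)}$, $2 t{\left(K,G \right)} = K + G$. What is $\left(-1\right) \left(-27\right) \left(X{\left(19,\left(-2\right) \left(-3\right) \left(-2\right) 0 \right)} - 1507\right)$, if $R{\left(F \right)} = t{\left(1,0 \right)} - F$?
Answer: $- \frac{323541}{8} \approx -40443.0$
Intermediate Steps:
$t{\left(K,G \right)} = \frac{G}{2} + \frac{K}{2}$ ($t{\left(K,G \right)} = \frac{K + G}{2} = \frac{G + K}{2} = \frac{G}{2} + \frac{K}{2}$)
$R{\left(F \right)} = \frac{1}{2} - F$ ($R{\left(F \right)} = \left(\frac{1}{2} \cdot 0 + \frac{1}{2} \cdot 1\right) - F = \left(0 + \frac{1}{2}\right) - F = \frac{1}{2} - F$)
$X{\left(H,L \right)} = \frac{35}{8} + \frac{H}{4} + \frac{L}{4}$ ($X{\left(H,L \right)} = 3 + \frac{\left(\left(L + 2\right) + H\right) - \left(\frac{1}{2} - 4\right)}{4} = 3 + \frac{\left(\left(2 + L\right) + H\right) - \left(\frac{1}{2} - 4\right)}{4} = 3 + \frac{\left(2 + H + L\right) - - \frac{7}{2}}{4} = 3 + \frac{\left(2 + H + L\right) + \frac{7}{2}}{4} = 3 + \frac{\frac{11}{2} + H + L}{4} = 3 + \left(\frac{11}{8} + \frac{H}{4} + \frac{L}{4}\right) = \frac{35}{8} + \frac{H}{4} + \frac{L}{4}$)
$\left(-1\right) \left(-27\right) \left(X{\left(19,\left(-2\right) \left(-3\right) \left(-2\right) 0 \right)} - 1507\right) = \left(-1\right) \left(-27\right) \left(\left(\frac{35}{8} + \frac{1}{4} \cdot 19 + \frac{\left(-2\right) \left(-3\right) \left(-2\right) 0}{4}\right) - 1507\right) = 27 \left(\left(\frac{35}{8} + \frac{19}{4} + \frac{6 \left(-2\right) 0}{4}\right) - 1507\right) = 27 \left(\left(\frac{35}{8} + \frac{19}{4} + \frac{\left(-12\right) 0}{4}\right) - 1507\right) = 27 \left(\left(\frac{35}{8} + \frac{19}{4} + \frac{1}{4} \cdot 0\right) - 1507\right) = 27 \left(\left(\frac{35}{8} + \frac{19}{4} + 0\right) - 1507\right) = 27 \left(\frac{73}{8} - 1507\right) = 27 \left(- \frac{11983}{8}\right) = - \frac{323541}{8}$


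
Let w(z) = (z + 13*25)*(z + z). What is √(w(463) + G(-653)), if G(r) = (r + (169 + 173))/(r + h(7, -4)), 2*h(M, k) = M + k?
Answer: √1238871664058/1303 ≈ 854.22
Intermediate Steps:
h(M, k) = M/2 + k/2 (h(M, k) = (M + k)/2 = M/2 + k/2)
G(r) = (342 + r)/(3/2 + r) (G(r) = (r + (169 + 173))/(r + ((½)*7 + (½)*(-4))) = (r + 342)/(r + (7/2 - 2)) = (342 + r)/(r + 3/2) = (342 + r)/(3/2 + r))
w(z) = 2*z*(325 + z) (w(z) = (z + 325)*(2*z) = (325 + z)*(2*z) = 2*z*(325 + z))
√(w(463) + G(-653)) = √(2*463*(325 + 463) + 2*(342 - 653)/(3 + 2*(-653))) = √(2*463*788 + 2*(-311)/(3 - 1306)) = √(729688 + 2*(-311)/(-1303)) = √(729688 + 2*(-1/1303)*(-311)) = √(729688 + 622/1303) = √(950784086/1303) = √1238871664058/1303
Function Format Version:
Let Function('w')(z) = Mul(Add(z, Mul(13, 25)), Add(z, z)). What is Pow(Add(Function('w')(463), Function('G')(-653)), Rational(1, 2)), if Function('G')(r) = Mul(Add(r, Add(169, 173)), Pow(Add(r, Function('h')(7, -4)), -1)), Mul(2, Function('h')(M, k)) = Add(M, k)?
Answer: Mul(Rational(1, 1303), Pow(1238871664058, Rational(1, 2))) ≈ 854.22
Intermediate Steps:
Function('h')(M, k) = Add(Mul(Rational(1, 2), M), Mul(Rational(1, 2), k)) (Function('h')(M, k) = Mul(Rational(1, 2), Add(M, k)) = Add(Mul(Rational(1, 2), M), Mul(Rational(1, 2), k)))
Function('G')(r) = Mul(Pow(Add(Rational(3, 2), r), -1), Add(342, r)) (Function('G')(r) = Mul(Add(r, Add(169, 173)), Pow(Add(r, Add(Mul(Rational(1, 2), 7), Mul(Rational(1, 2), -4))), -1)) = Mul(Add(r, 342), Pow(Add(r, Add(Rational(7, 2), -2)), -1)) = Mul(Add(342, r), Pow(Add(r, Rational(3, 2)), -1)) = Mul(Add(342, r), Pow(Add(Rational(3, 2), r), -1)) = Mul(Pow(Add(Rational(3, 2), r), -1), Add(342, r)))
Function('w')(z) = Mul(2, z, Add(325, z)) (Function('w')(z) = Mul(Add(z, 325), Mul(2, z)) = Mul(Add(325, z), Mul(2, z)) = Mul(2, z, Add(325, z)))
Pow(Add(Function('w')(463), Function('G')(-653)), Rational(1, 2)) = Pow(Add(Mul(2, 463, Add(325, 463)), Mul(2, Pow(Add(3, Mul(2, -653)), -1), Add(342, -653))), Rational(1, 2)) = Pow(Add(Mul(2, 463, 788), Mul(2, Pow(Add(3, -1306), -1), -311)), Rational(1, 2)) = Pow(Add(729688, Mul(2, Pow(-1303, -1), -311)), Rational(1, 2)) = Pow(Add(729688, Mul(2, Rational(-1, 1303), -311)), Rational(1, 2)) = Pow(Add(729688, Rational(622, 1303)), Rational(1, 2)) = Pow(Rational(950784086, 1303), Rational(1, 2)) = Mul(Rational(1, 1303), Pow(1238871664058, Rational(1, 2)))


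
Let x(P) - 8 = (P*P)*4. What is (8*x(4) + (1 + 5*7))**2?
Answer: 374544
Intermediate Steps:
x(P) = 8 + 4*P**2 (x(P) = 8 + (P*P)*4 = 8 + P**2*4 = 8 + 4*P**2)
(8*x(4) + (1 + 5*7))**2 = (8*(8 + 4*4**2) + (1 + 5*7))**2 = (8*(8 + 4*16) + (1 + 35))**2 = (8*(8 + 64) + 36)**2 = (8*72 + 36)**2 = (576 + 36)**2 = 612**2 = 374544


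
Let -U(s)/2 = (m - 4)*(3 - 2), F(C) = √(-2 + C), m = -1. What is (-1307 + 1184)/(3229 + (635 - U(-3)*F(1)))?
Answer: -118818/3732649 - 615*I/7465298 ≈ -0.031832 - 8.2381e-5*I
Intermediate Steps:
U(s) = 10 (U(s) = -2*(-1 - 4)*(3 - 2) = -(-10) = -2*(-5) = 10)
(-1307 + 1184)/(3229 + (635 - U(-3)*F(1))) = (-1307 + 1184)/(3229 + (635 - 10*√(-2 + 1))) = -123/(3229 + (635 - 10*√(-1))) = -123/(3229 + (635 - 10*I)) = -123*(3864 + 10*I)/14930596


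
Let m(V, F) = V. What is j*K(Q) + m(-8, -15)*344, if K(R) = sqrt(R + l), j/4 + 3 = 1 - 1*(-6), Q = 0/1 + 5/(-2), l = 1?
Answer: -2752 + 8*I*sqrt(6) ≈ -2752.0 + 19.596*I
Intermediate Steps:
Q = -5/2 (Q = 0*1 + 5*(-1/2) = 0 - 5/2 = -5/2 ≈ -2.5000)
j = 16 (j = -12 + 4*(1 - 1*(-6)) = -12 + 4*(1 + 6) = -12 + 4*7 = -12 + 28 = 16)
K(R) = sqrt(1 + R) (K(R) = sqrt(R + 1) = sqrt(1 + R))
j*K(Q) + m(-8, -15)*344 = 16*sqrt(1 - 5/2) - 8*344 = 16*sqrt(-3/2) - 2752 = 16*(I*sqrt(6)/2) - 2752 = 8*I*sqrt(6) - 2752 = -2752 + 8*I*sqrt(6)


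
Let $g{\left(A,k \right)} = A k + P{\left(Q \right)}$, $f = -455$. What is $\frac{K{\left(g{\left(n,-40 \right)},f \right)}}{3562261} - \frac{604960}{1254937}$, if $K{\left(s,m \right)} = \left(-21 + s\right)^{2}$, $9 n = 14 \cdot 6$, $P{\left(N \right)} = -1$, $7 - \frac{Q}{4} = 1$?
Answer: $- \frac{17630039366588}{40233718193013} \approx -0.43819$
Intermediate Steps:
$Q = 24$ ($Q = 28 - 4 = 24$)
$n = \frac{28}{3}$ ($n = \frac{14 \cdot 6}{9} = \frac{1}{9} \cdot 84 = \frac{28}{3} \approx 9.3333$)
$g{\left(A,k \right)} = -1 + A k$ ($g{\left(A,k \right)} = A k - 1 = -1 + A k$)
$\frac{K{\left(g{\left(n,-40 \right)},f \right)}}{3562261} - \frac{604960}{1254937} = \frac{\left(-21 + \left(-1 + \frac{28}{3} \left(-40\right)\right)\right)^{2}}{3562261} - \frac{604960}{1254937} = \left(-21 - \frac{1123}{3}\right)^{2} \cdot \frac{1}{3562261} - \frac{604960}{1254937} = \left(- \frac{1186}{3}\right)^{2} \cdot \frac{1}{3562261} - \frac{604960}{1254937} = \frac{1406596}{9} \cdot \frac{1}{3562261} - \frac{604960}{1254937} = \frac{1406596}{32060349} - \frac{604960}{1254937} = - \frac{17630039366588}{40233718193013}$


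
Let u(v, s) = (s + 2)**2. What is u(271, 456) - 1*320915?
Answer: -111151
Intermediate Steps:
u(v, s) = (2 + s)**2
u(271, 456) - 1*320915 = (2 + 456)**2 - 1*320915 = 458**2 - 320915 = 209764 - 320915 = -111151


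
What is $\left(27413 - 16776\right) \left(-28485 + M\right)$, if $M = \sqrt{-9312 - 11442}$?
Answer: $-302994945 + 31911 i \sqrt{2306} \approx -3.0299 \cdot 10^{8} + 1.5324 \cdot 10^{6} i$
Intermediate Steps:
$M = 3 i \sqrt{2306}$ ($M = \sqrt{-20754} = 3 i \sqrt{2306} \approx 144.06 i$)
$\left(27413 - 16776\right) \left(-28485 + M\right) = \left(27413 - 16776\right) \left(-28485 + 3 i \sqrt{2306}\right) = 10637 \left(-28485 + 3 i \sqrt{2306}\right) = -302994945 + 31911 i \sqrt{2306}$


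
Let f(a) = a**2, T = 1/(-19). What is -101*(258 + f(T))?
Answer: -9407039/361 ≈ -26058.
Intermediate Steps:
T = -1/19 ≈ -0.052632
-101*(258 + f(T)) = -101*(258 + (-1/19)**2) = -101*(258 + 1/361) = -101*93139/361 = -9407039/361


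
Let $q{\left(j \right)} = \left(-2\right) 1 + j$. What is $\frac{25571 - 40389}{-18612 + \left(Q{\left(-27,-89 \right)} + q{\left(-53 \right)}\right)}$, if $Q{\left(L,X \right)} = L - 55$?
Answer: $\frac{14818}{18749} \approx 0.79034$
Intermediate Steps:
$q{\left(j \right)} = -2 + j$
$Q{\left(L,X \right)} = -55 + L$ ($Q{\left(L,X \right)} = L - 55 = -55 + L$)
$\frac{25571 - 40389}{-18612 + \left(Q{\left(-27,-89 \right)} + q{\left(-53 \right)}\right)} = \frac{25571 - 40389}{-18612 - 137} = - \frac{14818}{-18612 - 137} = - \frac{14818}{-18749} = \left(-14818\right) \left(- \frac{1}{18749}\right) = \frac{14818}{18749}$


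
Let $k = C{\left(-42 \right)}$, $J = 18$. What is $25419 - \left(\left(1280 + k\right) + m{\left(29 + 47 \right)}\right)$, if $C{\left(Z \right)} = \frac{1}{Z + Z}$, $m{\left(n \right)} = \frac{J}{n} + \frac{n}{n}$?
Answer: $\frac{38523889}{1596} \approx 24138.0$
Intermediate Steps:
$m{\left(n \right)} = 1 + \frac{18}{n}$ ($m{\left(n \right)} = \frac{18}{n} + \frac{n}{n} = \frac{18}{n} + 1 = 1 + \frac{18}{n}$)
$C{\left(Z \right)} = \frac{1}{2 Z}$
$k = - \frac{1}{84}$ ($k = \frac{1}{2 \left(-42\right)} = \frac{1}{2} \left(- \frac{1}{42}\right) = - \frac{1}{84} \approx -0.011905$)
$25419 - \left(\left(1280 + k\right) + m{\left(29 + 47 \right)}\right) = 25419 - \left(\left(1280 - \frac{1}{84}\right) + \frac{18 + \left(29 + 47\right)}{29 + 47}\right) = 25419 - \left(\frac{107519}{84} + \frac{18 + 76}{76}\right) = 25419 - \left(\frac{107519}{84} + \frac{1}{76} \cdot 94\right) = 25419 - \left(\frac{107519}{84} + \frac{47}{38}\right) = 25419 - \frac{2044835}{1596} = \frac{38523889}{1596}$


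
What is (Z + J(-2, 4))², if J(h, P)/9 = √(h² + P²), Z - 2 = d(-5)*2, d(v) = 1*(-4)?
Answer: 1656 - 216*√5 ≈ 1173.0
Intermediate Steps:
d(v) = -4
Z = -6 (Z = 2 - 4*2 = 2 - 8 = -6)
J(h, P) = 9*√(P² + h²) (J(h, P) = 9*√(h² + P²) = 9*√(P² + h²))
(Z + J(-2, 4))² = (-6 + 9*√(4² + (-2)²))² = (-6 + 9*√(16 + 4))² = (-6 + 9*√20)² = (-6 + 9*(2*√5))² = (-6 + 18*√5)²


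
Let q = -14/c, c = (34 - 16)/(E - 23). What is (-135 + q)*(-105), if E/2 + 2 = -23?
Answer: 24640/3 ≈ 8213.3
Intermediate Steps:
E = -50 (E = -4 + 2*(-23) = -4 - 46 = -50)
c = -18/73 (c = (34 - 16)/(-50 - 23) = 18/(-73) = 18*(-1/73) = -18/73 ≈ -0.24658)
q = 511/9 (q = -14/(-18/73) = -14*(-73/18) = 511/9 ≈ 56.778)
(-135 + q)*(-105) = (-135 + 511/9)*(-105) = -704/9*(-105) = 24640/3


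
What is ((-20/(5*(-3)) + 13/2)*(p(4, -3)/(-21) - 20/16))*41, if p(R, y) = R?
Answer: -233167/504 ≈ -462.63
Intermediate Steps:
((-20/(5*(-3)) + 13/2)*(p(4, -3)/(-21) - 20/16))*41 = ((-20/(5*(-3)) + 13/2)*(4/(-21) - 20/16))*41 = ((-20/(-15) + 13*(½))*(4*(-1/21) - 20*1/16))*41 = ((-20*(-1/15) + 13/2)*(-4/21 - 5/4))*41 = ((4/3 + 13/2)*(-121/84))*41 = ((47/6)*(-121/84))*41 = -5687/504*41 = -233167/504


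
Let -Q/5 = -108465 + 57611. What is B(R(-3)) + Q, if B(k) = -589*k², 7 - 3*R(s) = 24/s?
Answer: 239545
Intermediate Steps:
R(s) = 7/3 - 8/s
Q = 254270 (Q = -5*(-108465 + 57611) = -5*(-50854) = 254270)
B(R(-3)) + Q = -589*(7/3 - 8/(-3))² + 254270 = -589*(7/3 - 8*(-⅓))² + 254270 = -589*(7/3 + 8/3)² + 254270 = -589*5² + 254270 = -589*25 + 254270 = -14725 + 254270 = 239545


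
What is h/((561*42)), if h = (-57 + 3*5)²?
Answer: 14/187 ≈ 0.074866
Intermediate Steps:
h = 1764 (h = (-57 + 15)² = (-42)² = 1764)
h/((561*42)) = 1764/((561*42)) = 1764/23562 = 1764*(1/23562) = 14/187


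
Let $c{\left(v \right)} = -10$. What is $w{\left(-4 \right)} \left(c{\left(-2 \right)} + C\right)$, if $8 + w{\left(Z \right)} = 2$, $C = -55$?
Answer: $390$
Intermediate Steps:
$w{\left(Z \right)} = -6$ ($w{\left(Z \right)} = -8 + 2 = -6$)
$w{\left(-4 \right)} \left(c{\left(-2 \right)} + C\right) = - 6 \left(-10 - 55\right) = \left(-6\right) \left(-65\right) = 390$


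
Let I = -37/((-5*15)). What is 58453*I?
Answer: 2162761/75 ≈ 28837.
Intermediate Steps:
I = 37/75 (I = -37/(-75) = -37*(-1/75) = 37/75 ≈ 0.49333)
58453*I = 58453*(37/75) = 2162761/75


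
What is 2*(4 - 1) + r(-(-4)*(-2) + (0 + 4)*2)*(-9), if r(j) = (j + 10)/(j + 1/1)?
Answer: -84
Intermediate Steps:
r(j) = (10 + j)/(1 + j) (r(j) = (10 + j)/(j + 1) = (10 + j)/(1 + j))
2*(4 - 1) + r(-(-4)*(-2) + (0 + 4)*2)*(-9) = 2*(4 - 1) + ((10 + (-(-4)*(-2) + (0 + 4)*2))/(1 + (-(-4)*(-2) + (0 + 4)*2)))*(-9) = 2*3 + ((10 + (-2*4 + 4*2))/(1 + (-2*4 + 4*2)))*(-9) = 6 + ((10 + (-8 + 8))/(1 + (-8 + 8)))*(-9) = 6 + ((10 + 0)/(1 + 0))*(-9) = 6 + (10/1)*(-9) = 6 + (1*10)*(-9) = 6 + 10*(-9) = 6 - 90 = -84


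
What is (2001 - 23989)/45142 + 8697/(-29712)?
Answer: -174317905/223543184 ≈ -0.77979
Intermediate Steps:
(2001 - 23989)/45142 + 8697/(-29712) = -21988*1/45142 + 8697*(-1/29712) = -10994/22571 - 2899/9904 = -174317905/223543184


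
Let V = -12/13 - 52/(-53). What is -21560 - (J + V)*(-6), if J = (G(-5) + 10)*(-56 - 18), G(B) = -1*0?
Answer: -17913760/689 ≈ -26000.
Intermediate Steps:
G(B) = 0
J = -740 (J = (0 + 10)*(-56 - 18) = 10*(-74) = -740)
V = 40/689 (V = -12*1/13 - 52*(-1/53) = -12/13 + 52/53 = 40/689 ≈ 0.058055)
-21560 - (J + V)*(-6) = -21560 - (-740 + 40/689)*(-6) = -21560 - (-509820)*(-6)/689 = -21560 - 1*3058920/689 = -21560 - 3058920/689 = -17913760/689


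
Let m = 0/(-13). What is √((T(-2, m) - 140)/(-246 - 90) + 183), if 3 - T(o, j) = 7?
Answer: 2*√2247/7 ≈ 13.544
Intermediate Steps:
m = 0 (m = 0*(-1/13) = 0)
T(o, j) = -4 (T(o, j) = 3 - 1*7 = 3 - 7 = -4)
√((T(-2, m) - 140)/(-246 - 90) + 183) = √((-4 - 140)/(-246 - 90) + 183) = √(-144/(-336) + 183) = √(-144*(-1/336) + 183) = √(3/7 + 183) = √(1284/7) = 2*√2247/7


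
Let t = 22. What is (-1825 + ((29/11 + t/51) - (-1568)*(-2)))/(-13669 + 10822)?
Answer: 2781400/1597167 ≈ 1.7415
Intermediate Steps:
(-1825 + ((29/11 + t/51) - (-1568)*(-2)))/(-13669 + 10822) = (-1825 + ((29/11 + 22/51) - (-1568)*(-2)))/(-13669 + 10822) = (-1825 + ((29*(1/11) + 22*(1/51)) - 112*28))/(-2847) = (-1825 + ((29/11 + 22/51) - 3136))*(-1/2847) = (-1825 + (1721/561 - 3136))*(-1/2847) = (-1825 - 1757575/561)*(-1/2847) = -2781400/561*(-1/2847) = 2781400/1597167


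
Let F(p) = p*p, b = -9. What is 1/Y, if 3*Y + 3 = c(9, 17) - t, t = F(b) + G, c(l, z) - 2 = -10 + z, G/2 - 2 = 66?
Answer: -3/211 ≈ -0.014218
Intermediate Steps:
G = 136 (G = 4 + 2*66 = 4 + 132 = 136)
F(p) = p²
c(l, z) = -8 + z (c(l, z) = 2 + (-10 + z) = -8 + z)
t = 217 (t = (-9)² + 136 = 81 + 136 = 217)
Y = -211/3 (Y = -1 + ((-8 + 17) - 1*217)/3 = -1 + (9 - 217)/3 = -1 + (⅓)*(-208) = -1 - 208/3 = -211/3 ≈ -70.333)
1/Y = 1/(-211/3) = -3/211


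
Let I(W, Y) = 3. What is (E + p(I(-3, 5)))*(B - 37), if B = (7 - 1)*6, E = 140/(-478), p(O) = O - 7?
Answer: 1026/239 ≈ 4.2929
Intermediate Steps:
p(O) = -7 + O
E = -70/239 (E = 140*(-1/478) = -70/239 ≈ -0.29289)
B = 36 (B = 6*6 = 36)
(E + p(I(-3, 5)))*(B - 37) = (-70/239 + (-7 + 3))*(36 - 37) = (-70/239 - 4)*(-1) = -1026/239*(-1) = 1026/239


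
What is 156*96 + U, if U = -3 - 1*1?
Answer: 14972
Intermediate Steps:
U = -4 (U = -3 - 1 = -4)
156*96 + U = 156*96 - 4 = 14976 - 4 = 14972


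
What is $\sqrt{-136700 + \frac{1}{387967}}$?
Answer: $\frac{i \sqrt{20575864334878333}}{387967} \approx 369.73 i$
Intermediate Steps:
$\sqrt{-136700 + \frac{1}{387967}} = \sqrt{- \frac{53035088899}{387967}} = \frac{i \sqrt{20575864334878333}}{387967}$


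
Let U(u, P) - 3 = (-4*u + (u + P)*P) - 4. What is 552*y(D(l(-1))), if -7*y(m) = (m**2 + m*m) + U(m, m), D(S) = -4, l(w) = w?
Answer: -43608/7 ≈ -6229.7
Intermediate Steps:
U(u, P) = -1 - 4*u + P*(P + u) (U(u, P) = 3 + ((-4*u + (u + P)*P) - 4) = 3 + ((-4*u + (P + u)*P) - 4) = 3 + ((-4*u + P*(P + u)) - 4) = 3 + (-4 - 4*u + P*(P + u)) = -1 - 4*u + P*(P + u))
y(m) = 1/7 - 4*m**2/7 + 4*m/7 (y(m) = -((m**2 + m*m) + (-1 + m**2 - 4*m + m*m))/7 = -((m**2 + m**2) + (-1 + m**2 - 4*m + m**2))/7 = -(2*m**2 + (-1 - 4*m + 2*m**2))/7 = -(-1 - 4*m + 4*m**2)/7 = 1/7 - 4*m**2/7 + 4*m/7)
552*y(D(l(-1))) = 552*(1/7 - 4/7*(-4)**2 + (4/7)*(-4)) = 552*(1/7 - 4/7*16 - 16/7) = 552*(1/7 - 64/7 - 16/7) = 552*(-79/7) = -43608/7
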